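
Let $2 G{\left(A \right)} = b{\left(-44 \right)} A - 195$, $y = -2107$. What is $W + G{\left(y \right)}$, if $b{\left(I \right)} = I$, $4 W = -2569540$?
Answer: $- \frac{1192257}{2} \approx -5.9613 \cdot 10^{5}$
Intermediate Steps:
$W = -642385$ ($W = \frac{1}{4} \left(-2569540\right) = -642385$)
$G{\left(A \right)} = - \frac{195}{2} - 22 A$ ($G{\left(A \right)} = \frac{- 44 A - 195}{2} = \frac{-195 - 44 A}{2} = - \frac{195}{2} - 22 A$)
$W + G{\left(y \right)} = -642385 - - \frac{92513}{2} = -642385 + \left(- \frac{195}{2} + 46354\right) = -642385 + \frac{92513}{2} = - \frac{1192257}{2}$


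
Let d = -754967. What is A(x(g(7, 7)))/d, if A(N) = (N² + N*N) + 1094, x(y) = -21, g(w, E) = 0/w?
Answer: -1976/754967 ≈ -0.0026173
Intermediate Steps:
g(w, E) = 0
A(N) = 1094 + 2*N² (A(N) = (N² + N²) + 1094 = 2*N² + 1094 = 1094 + 2*N²)
A(x(g(7, 7)))/d = (1094 + 2*(-21)²)/(-754967) = (1094 + 2*441)*(-1/754967) = (1094 + 882)*(-1/754967) = 1976*(-1/754967) = -1976/754967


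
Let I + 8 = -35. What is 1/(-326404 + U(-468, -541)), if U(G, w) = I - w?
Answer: -1/325906 ≈ -3.0684e-6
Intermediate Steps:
I = -43 (I = -8 - 35 = -43)
U(G, w) = -43 - w
1/(-326404 + U(-468, -541)) = 1/(-326404 + (-43 - 1*(-541))) = 1/(-326404 + (-43 + 541)) = 1/(-326404 + 498) = 1/(-325906) = -1/325906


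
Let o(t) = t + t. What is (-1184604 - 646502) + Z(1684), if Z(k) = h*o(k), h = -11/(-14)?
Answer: -12799218/7 ≈ -1.8285e+6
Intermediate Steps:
o(t) = 2*t
h = 11/14 (h = -11*(-1/14) = 11/14 ≈ 0.78571)
Z(k) = 11*k/7 (Z(k) = 11*(2*k)/14 = 11*k/7)
(-1184604 - 646502) + Z(1684) = (-1184604 - 646502) + (11/7)*1684 = -1831106 + 18524/7 = -12799218/7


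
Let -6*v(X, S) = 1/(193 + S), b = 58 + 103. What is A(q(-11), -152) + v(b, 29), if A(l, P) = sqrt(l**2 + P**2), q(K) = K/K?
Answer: -1/1332 + sqrt(23105) ≈ 152.00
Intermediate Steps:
q(K) = 1
A(l, P) = sqrt(P**2 + l**2)
b = 161
v(X, S) = -1/(6*(193 + S))
A(q(-11), -152) + v(b, 29) = sqrt((-152)**2 + 1**2) - 1/(1158 + 6*29) = sqrt(23104 + 1) - 1/(1158 + 174) = sqrt(23105) - 1/1332 = -1/1332 + sqrt(23105)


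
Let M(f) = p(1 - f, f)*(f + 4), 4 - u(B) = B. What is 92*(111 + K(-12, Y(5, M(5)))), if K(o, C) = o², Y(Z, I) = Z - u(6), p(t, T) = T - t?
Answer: 23460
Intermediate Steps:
u(B) = 4 - B
M(f) = (-1 + 2*f)*(4 + f) (M(f) = (f - (1 - f))*(f + 4) = (f + (-1 + f))*(4 + f) = (-1 + 2*f)*(4 + f))
Y(Z, I) = 2 + Z (Y(Z, I) = Z - (4 - 1*6) = Z - (4 - 6) = Z - 1*(-2) = Z + 2 = 2 + Z)
92*(111 + K(-12, Y(5, M(5)))) = 92*(111 + (-12)²) = 92*(111 + 144) = 92*255 = 23460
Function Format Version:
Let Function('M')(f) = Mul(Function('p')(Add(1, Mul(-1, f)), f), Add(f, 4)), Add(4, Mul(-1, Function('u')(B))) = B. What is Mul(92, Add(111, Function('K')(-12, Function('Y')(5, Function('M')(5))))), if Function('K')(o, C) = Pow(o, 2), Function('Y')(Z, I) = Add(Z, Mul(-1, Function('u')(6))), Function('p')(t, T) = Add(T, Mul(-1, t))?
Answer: 23460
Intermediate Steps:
Function('u')(B) = Add(4, Mul(-1, B))
Function('M')(f) = Mul(Add(-1, Mul(2, f)), Add(4, f)) (Function('M')(f) = Mul(Add(f, Mul(-1, Add(1, Mul(-1, f)))), Add(f, 4)) = Mul(Add(f, Add(-1, f)), Add(4, f)) = Mul(Add(-1, Mul(2, f)), Add(4, f)))
Function('Y')(Z, I) = Add(2, Z) (Function('Y')(Z, I) = Add(Z, Mul(-1, Add(4, Mul(-1, 6)))) = Add(Z, Mul(-1, Add(4, -6))) = Add(Z, Mul(-1, -2)) = Add(Z, 2) = Add(2, Z))
Mul(92, Add(111, Function('K')(-12, Function('Y')(5, Function('M')(5))))) = Mul(92, Add(111, Pow(-12, 2))) = Mul(92, Add(111, 144)) = Mul(92, 255) = 23460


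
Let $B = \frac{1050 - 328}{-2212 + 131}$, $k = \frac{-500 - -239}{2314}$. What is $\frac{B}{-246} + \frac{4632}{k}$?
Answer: $- \frac{101612074489}{2474309} \approx -41067.0$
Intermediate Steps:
$k = - \frac{261}{2314}$ ($k = \left(-500 + 239\right) \frac{1}{2314} = \left(-261\right) \frac{1}{2314} = - \frac{261}{2314} \approx -0.11279$)
$B = - \frac{722}{2081}$ ($B = \frac{722}{-2081} = 722 \left(- \frac{1}{2081}\right) = - \frac{722}{2081} \approx -0.34695$)
$\frac{B}{-246} + \frac{4632}{k} = - \frac{722}{2081 \left(-246\right)} + \frac{4632}{- \frac{261}{2314}} = \left(- \frac{722}{2081}\right) \left(- \frac{1}{246}\right) + 4632 \left(- \frac{2314}{261}\right) = \frac{361}{255963} - \frac{3572816}{87} = - \frac{101612074489}{2474309}$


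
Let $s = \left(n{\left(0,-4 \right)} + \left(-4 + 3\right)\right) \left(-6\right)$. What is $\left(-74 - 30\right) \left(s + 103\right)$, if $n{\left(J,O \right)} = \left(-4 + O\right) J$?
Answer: $-11336$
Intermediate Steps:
$n{\left(J,O \right)} = J \left(-4 + O\right)$
$s = 6$ ($s = \left(0 \left(-4 - 4\right) + \left(-4 + 3\right)\right) \left(-6\right) = \left(0 \left(-8\right) - 1\right) \left(-6\right) = \left(0 - 1\right) \left(-6\right) = \left(-1\right) \left(-6\right) = 6$)
$\left(-74 - 30\right) \left(s + 103\right) = \left(-74 - 30\right) \left(6 + 103\right) = \left(-104\right) 109 = -11336$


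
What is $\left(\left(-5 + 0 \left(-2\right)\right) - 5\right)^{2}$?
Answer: $100$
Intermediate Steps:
$\left(\left(-5 + 0 \left(-2\right)\right) - 5\right)^{2} = \left(\left(-5 + 0\right) - 5\right)^{2} = \left(-5 - 5\right)^{2} = \left(-10\right)^{2} = 100$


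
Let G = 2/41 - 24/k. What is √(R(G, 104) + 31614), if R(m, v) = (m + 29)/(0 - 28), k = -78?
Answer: √1760254791659/7462 ≈ 177.80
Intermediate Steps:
G = 190/533 (G = 2/41 - 24/(-78) = 2*(1/41) - 24*(-1/78) = 2/41 + 4/13 = 190/533 ≈ 0.35647)
R(m, v) = -29/28 - m/28 (R(m, v) = (29 + m)/(-28) = (29 + m)*(-1/28) = -29/28 - m/28)
√(R(G, 104) + 31614) = √((-29/28 - 1/28*190/533) + 31614) = √((-29/28 - 95/7462) + 31614) = √(-15647/14924 + 31614) = √(471791689/14924) = √1760254791659/7462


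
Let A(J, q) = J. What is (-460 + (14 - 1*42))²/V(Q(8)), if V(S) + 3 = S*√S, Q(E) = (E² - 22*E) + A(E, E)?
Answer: -714432/1124873 + 49533952*I*√26/1124873 ≈ -0.63512 + 224.54*I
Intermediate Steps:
Q(E) = E² - 21*E (Q(E) = (E² - 22*E) + E = E² - 21*E)
V(S) = -3 + S^(3/2) (V(S) = -3 + S*√S = -3 + S^(3/2))
(-460 + (14 - 1*42))²/V(Q(8)) = (-460 + (14 - 1*42))²/(-3 + (8*(-21 + 8))^(3/2)) = (-460 + (14 - 42))²/(-3 + (8*(-13))^(3/2)) = (-460 - 28)²/(-3 + (-104)^(3/2)) = (-488)²/(-3 - 208*I*√26) = 238144/(-3 - 208*I*√26)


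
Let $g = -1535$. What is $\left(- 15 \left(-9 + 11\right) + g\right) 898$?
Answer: $-1405370$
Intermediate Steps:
$\left(- 15 \left(-9 + 11\right) + g\right) 898 = \left(- 15 \left(-9 + 11\right) - 1535\right) 898 = \left(\left(-15\right) 2 - 1535\right) 898 = \left(-30 - 1535\right) 898 = \left(-1565\right) 898 = -1405370$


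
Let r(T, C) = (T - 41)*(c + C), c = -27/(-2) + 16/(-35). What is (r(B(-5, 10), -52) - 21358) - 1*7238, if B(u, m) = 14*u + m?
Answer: -1726293/70 ≈ -24661.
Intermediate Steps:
B(u, m) = m + 14*u
c = 913/70 (c = -27*(-½) + 16*(-1/35) = 27/2 - 16/35 = 913/70 ≈ 13.043)
r(T, C) = (-41 + T)*(913/70 + C) (r(T, C) = (T - 41)*(913/70 + C) = (-41 + T)*(913/70 + C))
(r(B(-5, 10), -52) - 21358) - 1*7238 = ((-37433/70 - 41*(-52) + 913*(10 + 14*(-5))/70 - 52*(10 + 14*(-5))) - 21358) - 1*7238 = ((-37433/70 + 2132 + 913*(10 - 70)/70 - 52*(10 - 70)) - 21358) - 7238 = ((-37433/70 + 2132 + (913/70)*(-60) - 52*(-60)) - 21358) - 7238 = ((-37433/70 + 2132 - 5478/7 + 3120) - 21358) - 7238 = (275427/70 - 21358) - 7238 = -1219633/70 - 7238 = -1726293/70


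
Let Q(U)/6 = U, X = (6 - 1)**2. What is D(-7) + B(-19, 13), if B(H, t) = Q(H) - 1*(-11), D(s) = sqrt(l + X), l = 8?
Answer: -103 + sqrt(33) ≈ -97.255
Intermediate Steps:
X = 25 (X = 5**2 = 25)
Q(U) = 6*U
D(s) = sqrt(33) (D(s) = sqrt(8 + 25) = sqrt(33))
B(H, t) = 11 + 6*H (B(H, t) = 6*H - 1*(-11) = 6*H + 11 = 11 + 6*H)
D(-7) + B(-19, 13) = sqrt(33) + (11 + 6*(-19)) = sqrt(33) + (11 - 114) = sqrt(33) - 103 = -103 + sqrt(33)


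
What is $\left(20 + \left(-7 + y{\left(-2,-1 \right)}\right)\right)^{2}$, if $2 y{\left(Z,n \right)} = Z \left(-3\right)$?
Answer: $256$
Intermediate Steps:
$y{\left(Z,n \right)} = - \frac{3 Z}{2}$ ($y{\left(Z,n \right)} = \frac{Z \left(-3\right)}{2} = \frac{\left(-3\right) Z}{2} = - \frac{3 Z}{2}$)
$\left(20 + \left(-7 + y{\left(-2,-1 \right)}\right)\right)^{2} = \left(20 - 4\right)^{2} = 16^{2} = 256$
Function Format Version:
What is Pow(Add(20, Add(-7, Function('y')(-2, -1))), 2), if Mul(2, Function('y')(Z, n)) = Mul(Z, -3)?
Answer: 256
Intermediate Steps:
Function('y')(Z, n) = Mul(Rational(-3, 2), Z) (Function('y')(Z, n) = Mul(Rational(1, 2), Mul(Z, -3)) = Mul(Rational(1, 2), Mul(-3, Z)) = Mul(Rational(-3, 2), Z))
Pow(Add(20, Add(-7, Function('y')(-2, -1))), 2) = Pow(Add(20, Add(-7, Mul(Rational(-3, 2), -2))), 2) = Pow(Add(20, Add(-7, 3)), 2) = Pow(Add(20, -4), 2) = Pow(16, 2) = 256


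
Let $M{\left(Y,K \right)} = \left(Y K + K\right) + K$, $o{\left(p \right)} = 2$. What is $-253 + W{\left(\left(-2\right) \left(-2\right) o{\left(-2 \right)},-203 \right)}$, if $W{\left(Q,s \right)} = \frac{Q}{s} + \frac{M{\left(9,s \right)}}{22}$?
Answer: $- \frac{143943}{406} \approx -354.54$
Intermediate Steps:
$M{\left(Y,K \right)} = 2 K + K Y$ ($M{\left(Y,K \right)} = \left(K Y + K\right) + K = \left(K + K Y\right) + K = 2 K + K Y$)
$W{\left(Q,s \right)} = \frac{s}{2} + \frac{Q}{s}$ ($W{\left(Q,s \right)} = \frac{Q}{s} + \frac{s \left(2 + 9\right)}{22} = \frac{Q}{s} + s 11 \cdot \frac{1}{22} = \frac{Q}{s} + 11 s \frac{1}{22} = \frac{Q}{s} + \frac{s}{2} = \frac{s}{2} + \frac{Q}{s}$)
$-253 + W{\left(\left(-2\right) \left(-2\right) o{\left(-2 \right)},-203 \right)} = -253 + \left(\frac{1}{2} \left(-203\right) + \frac{\left(-2\right) \left(-2\right) 2}{-203}\right) = -253 - \left(\frac{203}{2} - 4 \cdot 2 \left(- \frac{1}{203}\right)\right) = -253 + \left(- \frac{203}{2} + 8 \left(- \frac{1}{203}\right)\right) = -253 - \frac{41225}{406} = - \frac{143943}{406}$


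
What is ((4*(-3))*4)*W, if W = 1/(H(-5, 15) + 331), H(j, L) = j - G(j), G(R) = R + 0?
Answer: -48/331 ≈ -0.14502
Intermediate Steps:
G(R) = R
H(j, L) = 0 (H(j, L) = j - j = 0)
W = 1/331 (W = 1/(0 + 331) = 1/331 ≈ 0.0030211)
((4*(-3))*4)*W = ((4*(-3))*4)*(1/331) = -12*4*(1/331) = -48*1/331 = -48/331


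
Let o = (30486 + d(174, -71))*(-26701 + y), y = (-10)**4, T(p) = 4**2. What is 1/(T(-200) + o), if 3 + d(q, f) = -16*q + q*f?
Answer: -1/256276829 ≈ -3.9020e-9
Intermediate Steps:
T(p) = 16
d(q, f) = -3 - 16*q + f*q (d(q, f) = -3 + (-16*q + q*f) = -3 + (-16*q + f*q) = -3 - 16*q + f*q)
y = 10000
o = -256276845 (o = (30486 + (-3 - 16*174 - 71*174))*(-26701 + 10000) = (30486 + (-3 - 2784 - 12354))*(-16701) = (30486 - 15141)*(-16701) = 15345*(-16701) = -256276845)
1/(T(-200) + o) = 1/(16 - 256276845) = 1/(-256276829) = -1/256276829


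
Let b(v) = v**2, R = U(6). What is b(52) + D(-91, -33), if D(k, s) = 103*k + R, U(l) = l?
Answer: -6663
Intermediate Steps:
R = 6
D(k, s) = 6 + 103*k (D(k, s) = 103*k + 6 = 6 + 103*k)
b(52) + D(-91, -33) = 52**2 + (6 + 103*(-91)) = 2704 + (6 - 9373) = 2704 - 9367 = -6663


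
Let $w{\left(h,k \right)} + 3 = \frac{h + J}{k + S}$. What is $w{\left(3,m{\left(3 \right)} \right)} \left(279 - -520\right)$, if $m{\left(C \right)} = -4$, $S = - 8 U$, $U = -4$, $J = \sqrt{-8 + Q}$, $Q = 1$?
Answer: $- \frac{64719}{28} + \frac{799 i \sqrt{7}}{28} \approx -2311.4 + 75.498 i$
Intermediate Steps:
$J = i \sqrt{7}$ ($J = \sqrt{-8 + 1} = \sqrt{-7} = i \sqrt{7} \approx 2.6458 i$)
$S = 32$ ($S = \left(-8\right) \left(-4\right) = 32$)
$w{\left(h,k \right)} = -3 + \frac{h + i \sqrt{7}}{32 + k}$ ($w{\left(h,k \right)} = -3 + \frac{h + i \sqrt{7}}{k + 32} = -3 + \frac{h + i \sqrt{7}}{32 + k}$)
$w{\left(3,m{\left(3 \right)} \right)} \left(279 - -520\right) = \frac{-96 + 3 - -12 + i \sqrt{7}}{32 - 4} \left(279 - -520\right) = \frac{-96 + 3 + 12 + i \sqrt{7}}{28} \left(279 + 520\right) = \frac{-81 + i \sqrt{7}}{28} \cdot 799 = \left(- \frac{81}{28} + \frac{i \sqrt{7}}{28}\right) 799 = - \frac{64719}{28} + \frac{799 i \sqrt{7}}{28}$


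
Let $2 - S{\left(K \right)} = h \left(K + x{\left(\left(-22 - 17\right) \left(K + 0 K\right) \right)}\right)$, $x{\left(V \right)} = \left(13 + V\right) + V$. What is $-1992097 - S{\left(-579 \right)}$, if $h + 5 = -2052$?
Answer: $-93726071$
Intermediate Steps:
$h = -2057$ ($h = -5 - 2052 = -2057$)
$x{\left(V \right)} = 13 + 2 V$
$S{\left(K \right)} = 26743 - 158389 K$ ($S{\left(K \right)} = 2 - - 2057 \left(K + \left(13 + 2 \left(-22 - 17\right) \left(K + 0 K\right)\right)\right) = 2 - - 2057 \left(K + \left(13 + 2 \left(- 39 \left(K + 0\right)\right)\right)\right) = 2 - - 2057 \left(K + \left(13 + 2 \left(- 39 K\right)\right)\right) = 2 - - 2057 \left(K - \left(-13 + 78 K\right)\right) = 2 - - 2057 \left(13 - 77 K\right) = 2 - \left(-26741 + 158389 K\right) = 26743 - 158389 K$)
$-1992097 - S{\left(-579 \right)} = -1992097 - \left(26743 - -91707231\right) = -1992097 - \left(26743 + 91707231\right) = -1992097 - 91733974 = -93726071$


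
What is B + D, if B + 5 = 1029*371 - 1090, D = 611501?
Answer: 992165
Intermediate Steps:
B = 380664 (B = -5 + (1029*371 - 1090) = -5 + (381759 - 1090) = -5 + 380669 = 380664)
B + D = 380664 + 611501 = 992165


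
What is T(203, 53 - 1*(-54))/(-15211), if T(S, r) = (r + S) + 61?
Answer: -1/41 ≈ -0.024390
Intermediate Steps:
T(S, r) = 61 + S + r (T(S, r) = (S + r) + 61 = 61 + S + r)
T(203, 53 - 1*(-54))/(-15211) = (61 + 203 + (53 - 1*(-54)))/(-15211) = (61 + 203 + (53 + 54))*(-1/15211) = (61 + 203 + 107)*(-1/15211) = 371*(-1/15211) = -1/41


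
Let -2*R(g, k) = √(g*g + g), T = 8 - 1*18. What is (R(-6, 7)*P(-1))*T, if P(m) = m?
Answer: -5*√30 ≈ -27.386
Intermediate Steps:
T = -10 (T = 8 - 18 = -10)
R(g, k) = -√(g + g²)/2 (R(g, k) = -√(g*g + g)/2 = -√(g² + g)/2 = -√(g + g²)/2)
(R(-6, 7)*P(-1))*T = (-√30/2*(-1))*(-10) = (√30/2)*(-10) = -5*√30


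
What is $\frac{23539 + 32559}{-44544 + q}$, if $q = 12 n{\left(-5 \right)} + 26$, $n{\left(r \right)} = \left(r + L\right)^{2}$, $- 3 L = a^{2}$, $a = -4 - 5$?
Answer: $- \frac{28049}{16115} \approx -1.7406$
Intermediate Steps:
$a = -9$
$L = -27$ ($L = - \frac{\left(-9\right)^{2}}{3} = \left(- \frac{1}{3}\right) 81 = -27$)
$n{\left(r \right)} = \left(-27 + r\right)^{2}$ ($n{\left(r \right)} = \left(r - 27\right)^{2} = \left(-27 + r\right)^{2}$)
$q = 12314$ ($q = 12 \left(-27 - 5\right)^{2} + 26 = 12 \left(-32\right)^{2} + 26 = 12 \cdot 1024 + 26 = 12288 + 26 = 12314$)
$\frac{23539 + 32559}{-44544 + q} = \frac{23539 + 32559}{-44544 + 12314} = \frac{56098}{-32230} = 56098 \left(- \frac{1}{32230}\right) = - \frac{28049}{16115}$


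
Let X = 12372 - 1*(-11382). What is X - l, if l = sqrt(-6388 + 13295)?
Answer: 23754 - sqrt(6907) ≈ 23671.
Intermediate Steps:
l = sqrt(6907) ≈ 83.108
X = 23754 (X = 12372 + 11382 = 23754)
X - l = 23754 - sqrt(6907)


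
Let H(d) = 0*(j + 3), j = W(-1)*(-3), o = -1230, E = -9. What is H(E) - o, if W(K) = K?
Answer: 1230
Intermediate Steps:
j = 3 (j = -1*(-3) = 3)
H(d) = 0 (H(d) = 0*(3 + 3) = 0*6 = 0)
H(E) - o = 0 - 1*(-1230) = 0 + 1230 = 1230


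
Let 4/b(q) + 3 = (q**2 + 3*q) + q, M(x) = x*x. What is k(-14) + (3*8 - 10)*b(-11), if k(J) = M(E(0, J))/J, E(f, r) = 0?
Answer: 28/37 ≈ 0.75676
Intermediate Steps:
M(x) = x**2
b(q) = 4/(-3 + q**2 + 4*q) (b(q) = 4/(-3 + ((q**2 + 3*q) + q)) = 4/(-3 + (q**2 + 4*q)) = 4/(-3 + q**2 + 4*q))
k(J) = 0 (k(J) = 0**2/J = 0/J = 0)
k(-14) + (3*8 - 10)*b(-11) = 0 + (3*8 - 10)*(4/(-3 + (-11)**2 + 4*(-11))) = 0 + (24 - 10)*(4/(-3 + 121 - 44)) = 0 + 14*(4/74) = 0 + 14*(4*(1/74)) = 0 + 14*(2/37) = 0 + 28/37 = 28/37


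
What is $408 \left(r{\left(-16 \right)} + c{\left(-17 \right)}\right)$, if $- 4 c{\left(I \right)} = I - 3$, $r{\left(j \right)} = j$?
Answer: $-4488$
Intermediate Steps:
$c{\left(I \right)} = \frac{3}{4} - \frac{I}{4}$ ($c{\left(I \right)} = - \frac{I - 3}{4} = - \frac{-3 + I}{4} = \frac{3}{4} - \frac{I}{4}$)
$408 \left(r{\left(-16 \right)} + c{\left(-17 \right)}\right) = 408 \left(-16 + \left(\frac{3}{4} - - \frac{17}{4}\right)\right) = 408 \left(-16 + \left(\frac{3}{4} + \frac{17}{4}\right)\right) = 408 \left(-16 + 5\right) = 408 \left(-11\right) = -4488$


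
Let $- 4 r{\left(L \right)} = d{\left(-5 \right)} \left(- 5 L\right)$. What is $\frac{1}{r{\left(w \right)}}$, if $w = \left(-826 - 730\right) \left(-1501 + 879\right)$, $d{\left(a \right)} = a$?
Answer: $- \frac{1}{6048950} \approx -1.6532 \cdot 10^{-7}$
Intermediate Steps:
$w = 967832$ ($w = \left(-1556\right) \left(-622\right) = 967832$)
$r{\left(L \right)} = - \frac{25 L}{4}$ ($r{\left(L \right)} = - \frac{\left(-5\right) \left(- 5 L\right)}{4} = - \frac{25 L}{4}$)
$\frac{1}{r{\left(w \right)}} = \frac{1}{\left(- \frac{25}{4}\right) 967832} = \frac{1}{-6048950} = - \frac{1}{6048950}$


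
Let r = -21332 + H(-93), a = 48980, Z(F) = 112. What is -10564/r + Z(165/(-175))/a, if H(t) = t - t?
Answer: 32488369/65302585 ≈ 0.49751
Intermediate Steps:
H(t) = 0
r = -21332 (r = -21332 + 0 = -21332)
-10564/r + Z(165/(-175))/a = -10564/(-21332) + 112/48980 = -10564*(-1/21332) + 112*(1/48980) = 2641/5333 + 28/12245 = 32488369/65302585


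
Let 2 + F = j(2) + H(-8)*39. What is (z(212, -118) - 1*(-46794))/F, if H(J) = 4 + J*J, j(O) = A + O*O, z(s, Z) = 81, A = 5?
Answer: 46875/2659 ≈ 17.629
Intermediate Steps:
j(O) = 5 + O**2 (j(O) = 5 + O*O = 5 + O**2)
H(J) = 4 + J**2
F = 2659 (F = -2 + ((5 + 2**2) + (4 + (-8)**2)*39) = -2 + ((5 + 4) + (4 + 64)*39) = -2 + (9 + 68*39) = -2 + (9 + 2652) = -2 + 2661 = 2659)
(z(212, -118) - 1*(-46794))/F = (81 - 1*(-46794))/2659 = (81 + 46794)*(1/2659) = 46875*(1/2659) = 46875/2659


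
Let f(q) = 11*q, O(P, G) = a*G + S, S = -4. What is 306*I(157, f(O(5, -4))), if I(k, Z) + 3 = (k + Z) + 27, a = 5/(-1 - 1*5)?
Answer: 53142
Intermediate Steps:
a = -5/6 (a = 5/(-1 - 5) = 5/(-6) = 5*(-1/6) = -5/6 ≈ -0.83333)
O(P, G) = -4 - 5*G/6 (O(P, G) = -5*G/6 - 4 = -4 - 5*G/6)
I(k, Z) = 24 + Z + k (I(k, Z) = -3 + ((k + Z) + 27) = -3 + ((Z + k) + 27) = -3 + (27 + Z + k) = 24 + Z + k)
306*I(157, f(O(5, -4))) = 306*(24 + 11*(-4 - 5/6*(-4)) + 157) = 306*(24 + 11*(-4 + 10/3) + 157) = 306*(24 + 11*(-2/3) + 157) = 306*(24 - 22/3 + 157) = 306*(521/3) = 53142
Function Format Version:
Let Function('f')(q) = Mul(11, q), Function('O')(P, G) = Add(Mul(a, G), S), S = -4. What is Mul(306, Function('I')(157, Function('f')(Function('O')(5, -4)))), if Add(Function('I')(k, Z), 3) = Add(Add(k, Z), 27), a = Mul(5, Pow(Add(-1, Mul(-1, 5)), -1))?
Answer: 53142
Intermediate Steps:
a = Rational(-5, 6) (a = Mul(5, Pow(Add(-1, -5), -1)) = Mul(5, Pow(-6, -1)) = Mul(5, Rational(-1, 6)) = Rational(-5, 6) ≈ -0.83333)
Function('O')(P, G) = Add(-4, Mul(Rational(-5, 6), G)) (Function('O')(P, G) = Add(Mul(Rational(-5, 6), G), -4) = Add(-4, Mul(Rational(-5, 6), G)))
Function('I')(k, Z) = Add(24, Z, k) (Function('I')(k, Z) = Add(-3, Add(Add(k, Z), 27)) = Add(-3, Add(Add(Z, k), 27)) = Add(-3, Add(27, Z, k)) = Add(24, Z, k))
Mul(306, Function('I')(157, Function('f')(Function('O')(5, -4)))) = Mul(306, Add(24, Mul(11, Add(-4, Mul(Rational(-5, 6), -4))), 157)) = Mul(306, Add(24, Mul(11, Add(-4, Rational(10, 3))), 157)) = Mul(306, Add(24, Mul(11, Rational(-2, 3)), 157)) = Mul(306, Add(24, Rational(-22, 3), 157)) = Mul(306, Rational(521, 3)) = 53142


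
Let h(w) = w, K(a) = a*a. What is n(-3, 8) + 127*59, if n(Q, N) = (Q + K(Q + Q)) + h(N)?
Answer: 7534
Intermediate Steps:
K(a) = a²
n(Q, N) = N + Q + 4*Q² (n(Q, N) = (Q + (Q + Q)²) + N = (Q + (2*Q)²) + N = (Q + 4*Q²) + N = N + Q + 4*Q²)
n(-3, 8) + 127*59 = (8 - 3 + 4*(-3)²) + 127*59 = (8 - 3 + 4*9) + 7493 = (8 - 3 + 36) + 7493 = 41 + 7493 = 7534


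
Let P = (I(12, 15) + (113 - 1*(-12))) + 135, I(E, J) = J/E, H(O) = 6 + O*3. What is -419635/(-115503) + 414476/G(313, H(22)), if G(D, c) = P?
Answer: 191931404287/120700635 ≈ 1590.1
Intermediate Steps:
H(O) = 6 + 3*O
P = 1045/4 (P = (15/12 + (113 - 1*(-12))) + 135 = (15*(1/12) + (113 + 12)) + 135 = (5/4 + 125) + 135 = 505/4 + 135 = 1045/4 ≈ 261.25)
G(D, c) = 1045/4
-419635/(-115503) + 414476/G(313, H(22)) = -419635/(-115503) + 414476/(1045/4) = -419635*(-1/115503) + 414476*(4/1045) = 419635/115503 + 1657904/1045 = 191931404287/120700635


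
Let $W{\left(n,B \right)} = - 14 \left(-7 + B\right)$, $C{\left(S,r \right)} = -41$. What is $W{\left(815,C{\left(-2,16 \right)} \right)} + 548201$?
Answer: $548873$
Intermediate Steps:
$W{\left(n,B \right)} = 98 - 14 B$
$W{\left(815,C{\left(-2,16 \right)} \right)} + 548201 = \left(98 - -574\right) + 548201 = \left(98 + 574\right) + 548201 = 672 + 548201 = 548873$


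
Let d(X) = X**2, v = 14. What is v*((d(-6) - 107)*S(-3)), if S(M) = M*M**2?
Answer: 26838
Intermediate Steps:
S(M) = M**3
v*((d(-6) - 107)*S(-3)) = 14*(((-6)**2 - 107)*(-3)**3) = 14*((36 - 107)*(-27)) = 14*(-71*(-27)) = 14*1917 = 26838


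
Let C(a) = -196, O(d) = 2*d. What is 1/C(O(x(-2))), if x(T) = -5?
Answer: -1/196 ≈ -0.0051020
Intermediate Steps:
1/C(O(x(-2))) = 1/(-196) = -1/196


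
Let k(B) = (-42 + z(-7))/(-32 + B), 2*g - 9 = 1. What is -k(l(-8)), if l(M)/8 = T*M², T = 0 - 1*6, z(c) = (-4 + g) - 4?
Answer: -45/3104 ≈ -0.014497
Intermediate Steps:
g = 5 (g = 9/2 + (½)*1 = 9/2 + ½ = 5)
z(c) = -3 (z(c) = (-4 + 5) - 4 = 1 - 4 = -3)
T = -6 (T = 0 - 6 = -6)
l(M) = -48*M² (l(M) = 8*(-6*M²) = -48*M²)
k(B) = -45/(-32 + B) (k(B) = (-42 - 3)/(-32 + B) = -45/(-32 + B))
-k(l(-8)) = -(-45)/(-32 - 48*(-8)²) = -(-45)/(-32 - 48*64) = -(-45)/(-32 - 3072) = -(-45)/(-3104) = -(-45)*(-1)/3104 = -1*45/3104 = -45/3104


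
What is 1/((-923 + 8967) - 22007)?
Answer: -1/13963 ≈ -7.1618e-5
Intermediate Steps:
1/((-923 + 8967) - 22007) = 1/(8044 - 22007) = 1/(-13963) = -1/13963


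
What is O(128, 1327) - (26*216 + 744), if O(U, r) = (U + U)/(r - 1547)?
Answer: -349864/55 ≈ -6361.2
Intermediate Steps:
O(U, r) = 2*U/(-1547 + r) (O(U, r) = (2*U)/(-1547 + r) = 2*U/(-1547 + r))
O(128, 1327) - (26*216 + 744) = 2*128/(-1547 + 1327) - (26*216 + 744) = 2*128/(-220) - (5616 + 744) = 2*128*(-1/220) - 1*6360 = -64/55 - 6360 = -349864/55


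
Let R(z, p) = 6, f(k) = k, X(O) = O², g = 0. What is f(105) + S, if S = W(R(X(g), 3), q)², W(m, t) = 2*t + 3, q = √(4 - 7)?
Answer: 102 + 12*I*√3 ≈ 102.0 + 20.785*I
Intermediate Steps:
q = I*√3 (q = √(-3) = I*√3 ≈ 1.732*I)
W(m, t) = 3 + 2*t
S = (3 + 2*I*√3)² (S = (3 + 2*(I*√3))² = (3 + 2*I*√3)² ≈ -3.0 + 20.785*I)
f(105) + S = 105 + (-3 + 12*I*√3) = 102 + 12*I*√3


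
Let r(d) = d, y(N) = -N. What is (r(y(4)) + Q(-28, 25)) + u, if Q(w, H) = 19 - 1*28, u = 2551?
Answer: 2538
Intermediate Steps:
Q(w, H) = -9 (Q(w, H) = 19 - 28 = -9)
(r(y(4)) + Q(-28, 25)) + u = (-1*4 - 9) + 2551 = (-4 - 9) + 2551 = -13 + 2551 = 2538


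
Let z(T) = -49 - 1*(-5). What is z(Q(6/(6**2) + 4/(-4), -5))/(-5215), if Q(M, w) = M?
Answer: 44/5215 ≈ 0.0084372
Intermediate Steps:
z(T) = -44 (z(T) = -49 + 5 = -44)
z(Q(6/(6**2) + 4/(-4), -5))/(-5215) = -44/(-5215) = -44*(-1/5215) = 44/5215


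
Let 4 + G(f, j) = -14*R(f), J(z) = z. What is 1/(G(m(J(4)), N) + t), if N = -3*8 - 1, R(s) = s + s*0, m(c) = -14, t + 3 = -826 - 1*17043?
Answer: -1/17680 ≈ -5.6561e-5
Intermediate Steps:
t = -17872 (t = -3 + (-826 - 1*17043) = -3 + (-826 - 17043) = -3 - 17869 = -17872)
R(s) = s (R(s) = s + 0 = s)
N = -25 (N = -24 - 1 = -25)
G(f, j) = -4 - 14*f
1/(G(m(J(4)), N) + t) = 1/((-4 - 14*(-14)) - 17872) = 1/((-4 + 196) - 17872) = 1/(192 - 17872) = 1/(-17680) = -1/17680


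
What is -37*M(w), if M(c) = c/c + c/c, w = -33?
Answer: -74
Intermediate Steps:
M(c) = 2 (M(c) = 1 + 1 = 2)
-37*M(w) = -37*2 = -74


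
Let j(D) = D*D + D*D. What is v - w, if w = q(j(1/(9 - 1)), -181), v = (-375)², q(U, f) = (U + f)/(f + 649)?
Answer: 2106005791/14976 ≈ 1.4063e+5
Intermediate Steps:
j(D) = 2*D² (j(D) = D² + D² = 2*D²)
q(U, f) = (U + f)/(649 + f)
v = 140625
w = -5791/14976 (w = (2*(1/(9 - 1))² - 181)/(649 - 181) = (2*(1/8)² - 181)/468 = (2*(⅛)² - 181)/468 = (2*(1/64) - 181)/468 = (1/32 - 181)/468 = (1/468)*(-5791/32) = -5791/14976 ≈ -0.38669)
v - w = 140625 - 1*(-5791/14976) = 140625 + 5791/14976 = 2106005791/14976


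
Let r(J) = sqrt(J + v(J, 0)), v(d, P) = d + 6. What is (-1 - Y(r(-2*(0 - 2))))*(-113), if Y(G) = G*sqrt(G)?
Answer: 113 + 113*14**(3/4) ≈ 930.85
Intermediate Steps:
v(d, P) = 6 + d
r(J) = sqrt(6 + 2*J) (r(J) = sqrt(J + (6 + J)) = sqrt(6 + 2*J))
Y(G) = G**(3/2)
(-1 - Y(r(-2*(0 - 2))))*(-113) = (-1 - (sqrt(6 + 2*(-2*(0 - 2))))**(3/2))*(-113) = (-1 - (sqrt(6 + 2*(-2*(-2))))**(3/2))*(-113) = (-1 - (sqrt(6 + 2*4))**(3/2))*(-113) = (-1 - (sqrt(6 + 8))**(3/2))*(-113) = (-1 - (sqrt(14))**(3/2))*(-113) = (-1 - 14**(3/4))*(-113) = 113 + 113*14**(3/4)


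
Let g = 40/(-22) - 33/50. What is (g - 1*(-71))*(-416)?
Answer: -7838896/275 ≈ -28505.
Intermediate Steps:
g = -1363/550 (g = 40*(-1/22) - 33*1/50 = -20/11 - 33/50 = -1363/550 ≈ -2.4782)
(g - 1*(-71))*(-416) = (-1363/550 - 1*(-71))*(-416) = (-1363/550 + 71)*(-416) = (37687/550)*(-416) = -7838896/275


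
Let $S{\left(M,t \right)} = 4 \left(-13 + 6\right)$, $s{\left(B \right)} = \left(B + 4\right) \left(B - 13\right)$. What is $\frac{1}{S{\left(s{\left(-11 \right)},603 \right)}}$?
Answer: $- \frac{1}{28} \approx -0.035714$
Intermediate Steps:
$s{\left(B \right)} = \left(-13 + B\right) \left(4 + B\right)$ ($s{\left(B \right)} = \left(4 + B\right) \left(-13 + B\right) = \left(-13 + B\right) \left(4 + B\right)$)
$S{\left(M,t \right)} = -28$ ($S{\left(M,t \right)} = 4 \left(-7\right) = -28$)
$\frac{1}{S{\left(s{\left(-11 \right)},603 \right)}} = \frac{1}{-28} = - \frac{1}{28}$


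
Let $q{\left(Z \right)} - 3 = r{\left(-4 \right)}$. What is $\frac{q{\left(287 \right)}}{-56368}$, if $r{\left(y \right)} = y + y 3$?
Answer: $\frac{1}{4336} \approx 0.00023063$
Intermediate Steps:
$r{\left(y \right)} = 4 y$ ($r{\left(y \right)} = y + 3 y = 4 y$)
$q{\left(Z \right)} = -13$ ($q{\left(Z \right)} = 3 + 4 \left(-4\right) = 3 - 16 = -13$)
$\frac{q{\left(287 \right)}}{-56368} = - \frac{13}{-56368} = \left(-13\right) \left(- \frac{1}{56368}\right) = \frac{1}{4336}$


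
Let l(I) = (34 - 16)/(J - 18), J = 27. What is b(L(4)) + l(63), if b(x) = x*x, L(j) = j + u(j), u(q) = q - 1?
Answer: 51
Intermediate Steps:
u(q) = -1 + q
L(j) = -1 + 2*j (L(j) = j + (-1 + j) = -1 + 2*j)
l(I) = 2 (l(I) = (34 - 16)/(27 - 18) = 18/9 = 18*(⅑) = 2)
b(x) = x²
b(L(4)) + l(63) = (-1 + 2*4)² + 2 = (-1 + 8)² + 2 = 7² + 2 = 49 + 2 = 51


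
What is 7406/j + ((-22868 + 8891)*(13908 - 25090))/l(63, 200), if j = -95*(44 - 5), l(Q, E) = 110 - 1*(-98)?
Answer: 22271381747/29640 ≈ 7.5140e+5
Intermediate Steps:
l(Q, E) = 208 (l(Q, E) = 110 + 98 = 208)
j = -3705 (j = -95*39 = -3705)
7406/j + ((-22868 + 8891)*(13908 - 25090))/l(63, 200) = 7406/(-3705) + ((-22868 + 8891)*(13908 - 25090))/208 = 7406*(-1/3705) - 13977*(-11182)*(1/208) = -7406/3705 + 156290814*(1/208) = -7406/3705 + 78145407/104 = 22271381747/29640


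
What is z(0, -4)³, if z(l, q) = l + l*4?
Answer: 0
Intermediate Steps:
z(l, q) = 5*l (z(l, q) = l + 4*l = 5*l)
z(0, -4)³ = (5*0)³ = 0³ = 0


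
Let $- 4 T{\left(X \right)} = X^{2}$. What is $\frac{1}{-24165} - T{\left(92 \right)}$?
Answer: $\frac{51133139}{24165} \approx 2116.0$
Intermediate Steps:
$T{\left(X \right)} = - \frac{X^{2}}{4}$
$\frac{1}{-24165} - T{\left(92 \right)} = \frac{1}{-24165} - - \frac{92^{2}}{4} = - \frac{1}{24165} - \left(- \frac{1}{4}\right) 8464 = - \frac{1}{24165} - -2116 = - \frac{1}{24165} + 2116 = \frac{51133139}{24165}$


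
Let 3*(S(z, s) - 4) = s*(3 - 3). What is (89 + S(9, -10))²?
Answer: 8649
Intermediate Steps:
S(z, s) = 4 (S(z, s) = 4 + (s*(3 - 3))/3 = 4 + (s*0)/3 = 4 + (⅓)*0 = 4 + 0 = 4)
(89 + S(9, -10))² = (89 + 4)² = 93² = 8649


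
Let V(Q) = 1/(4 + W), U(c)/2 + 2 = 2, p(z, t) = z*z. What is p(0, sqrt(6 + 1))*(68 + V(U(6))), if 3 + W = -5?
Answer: 0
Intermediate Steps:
p(z, t) = z**2
W = -8 (W = -3 - 5 = -8)
U(c) = 0 (U(c) = -4 + 2*2 = -4 + 4 = 0)
V(Q) = -1/4 (V(Q) = 1/(4 - 8) = 1/(-4) = -1/4)
p(0, sqrt(6 + 1))*(68 + V(U(6))) = 0**2*(68 - 1/4) = 0*(271/4) = 0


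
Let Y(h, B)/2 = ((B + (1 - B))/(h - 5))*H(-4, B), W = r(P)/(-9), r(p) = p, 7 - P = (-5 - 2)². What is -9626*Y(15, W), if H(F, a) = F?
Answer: 38504/5 ≈ 7700.8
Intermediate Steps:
P = -42 (P = 7 - (-5 - 2)² = 7 - 1*(-7)² = 7 - 1*49 = 7 - 49 = -42)
W = 14/3 (W = -42/(-9) = -42*(-⅑) = 14/3 ≈ 4.6667)
Y(h, B) = -8/(-5 + h) (Y(h, B) = 2*(((B + (1 - B))/(h - 5))*(-4)) = 2*((1/(-5 + h))*(-4)) = 2*(-4/(-5 + h)) = -8/(-5 + h))
-9626*Y(15, W) = -(-77008)/(-5 + 15) = -(-77008)/10 = -9626*(-⅘) = 38504/5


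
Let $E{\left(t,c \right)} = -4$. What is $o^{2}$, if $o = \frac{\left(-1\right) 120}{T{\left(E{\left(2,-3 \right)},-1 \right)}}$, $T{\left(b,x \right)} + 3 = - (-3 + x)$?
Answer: $14400$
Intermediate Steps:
$T{\left(b,x \right)} = - x$ ($T{\left(b,x \right)} = -3 - \left(-3 + x\right) = - x$)
$o = -120$ ($o = \frac{\left(-1\right) 120}{\left(-1\right) \left(-1\right)} = - \frac{120}{1} = \left(-120\right) 1 = -120$)
$o^{2} = \left(-120\right)^{2} = 14400$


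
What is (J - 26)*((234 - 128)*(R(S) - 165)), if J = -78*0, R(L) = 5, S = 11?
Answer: 440960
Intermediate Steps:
J = 0
(J - 26)*((234 - 128)*(R(S) - 165)) = (0 - 26)*((234 - 128)*(5 - 165)) = -2756*(-160) = -26*(-16960) = 440960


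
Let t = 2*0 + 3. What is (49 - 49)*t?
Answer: 0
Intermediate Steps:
t = 3 (t = 0 + 3 = 3)
(49 - 49)*t = (49 - 49)*3 = 0*3 = 0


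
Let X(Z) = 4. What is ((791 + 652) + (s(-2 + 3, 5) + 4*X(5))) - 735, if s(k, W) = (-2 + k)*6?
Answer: 718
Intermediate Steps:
s(k, W) = -12 + 6*k
((791 + 652) + (s(-2 + 3, 5) + 4*X(5))) - 735 = ((791 + 652) + ((-12 + 6*(-2 + 3)) + 4*4)) - 735 = (1443 + ((-12 + 6*1) + 16)) - 735 = (1443 + ((-12 + 6) + 16)) - 735 = (1443 + (-6 + 16)) - 735 = (1443 + 10) - 735 = 1453 - 735 = 718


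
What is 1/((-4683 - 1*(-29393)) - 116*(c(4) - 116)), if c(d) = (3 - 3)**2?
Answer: 1/38166 ≈ 2.6201e-5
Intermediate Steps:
c(d) = 0 (c(d) = 0**2 = 0)
1/((-4683 - 1*(-29393)) - 116*(c(4) - 116)) = 1/((-4683 - 1*(-29393)) - 116*(0 - 116)) = 1/((-4683 + 29393) - 116*(-116)) = 1/(24710 + 13456) = 1/38166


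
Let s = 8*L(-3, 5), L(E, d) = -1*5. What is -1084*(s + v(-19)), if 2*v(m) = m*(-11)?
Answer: -69918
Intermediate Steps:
L(E, d) = -5
v(m) = -11*m/2 (v(m) = (m*(-11))/2 = (-11*m)/2 = -11*m/2)
s = -40 (s = 8*(-5) = -40)
-1084*(s + v(-19)) = -1084*(-40 - 11/2*(-19)) = -1084*(-40 + 209/2) = -1084*129/2 = -69918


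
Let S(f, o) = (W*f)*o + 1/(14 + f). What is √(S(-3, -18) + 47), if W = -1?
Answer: 2*I*√209/11 ≈ 2.6285*I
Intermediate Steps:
S(f, o) = 1/(14 + f) - f*o (S(f, o) = (-f)*o + 1/(14 + f) = -f*o + 1/(14 + f) = 1/(14 + f) - f*o)
√(S(-3, -18) + 47) = √((1 - 1*(-18)*(-3)² - 14*(-3)*(-18))/(14 - 3) + 47) = √((1 - 1*(-18)*9 - 756)/11 + 47) = √((1 + 162 - 756)/11 + 47) = √((1/11)*(-593) + 47) = √(-593/11 + 47) = √(-76/11) = 2*I*√209/11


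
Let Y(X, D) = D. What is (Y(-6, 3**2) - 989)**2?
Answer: 960400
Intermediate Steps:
(Y(-6, 3**2) - 989)**2 = (3**2 - 989)**2 = (9 - 989)**2 = (-980)**2 = 960400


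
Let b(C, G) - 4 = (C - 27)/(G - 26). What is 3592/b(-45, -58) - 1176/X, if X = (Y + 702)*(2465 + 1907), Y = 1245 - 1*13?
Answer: 13287734033/17967827 ≈ 739.53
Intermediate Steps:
Y = 1232 (Y = 1245 - 13 = 1232)
X = 8455448 (X = (1232 + 702)*(2465 + 1907) = 1934*4372 = 8455448)
b(C, G) = 4 + (-27 + C)/(-26 + G) (b(C, G) = 4 + (C - 27)/(G - 26) = 4 + (-27 + C)/(-26 + G))
3592/b(-45, -58) - 1176/X = 3592/(((-131 - 45 + 4*(-58))/(-26 - 58))) - 1176/8455448 = 3592/(((-131 - 45 - 232)/(-84))) - 1176*1/8455448 = 3592/((-1/84*(-408))) - 147/1056931 = 3592/(34/7) - 147/1056931 = 3592*(7/34) - 147/1056931 = 12572/17 - 147/1056931 = 13287734033/17967827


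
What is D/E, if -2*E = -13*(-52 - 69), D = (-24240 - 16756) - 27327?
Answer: 136646/1573 ≈ 86.870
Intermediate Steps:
D = -68323 (D = -40996 - 27327 = -68323)
E = -1573/2 (E = -(-13)*(-52 - 69)/2 = -(-13)*(-121)/2 = -½*1573 = -1573/2 ≈ -786.50)
D/E = -68323/(-1573/2) = -68323*(-2/1573) = 136646/1573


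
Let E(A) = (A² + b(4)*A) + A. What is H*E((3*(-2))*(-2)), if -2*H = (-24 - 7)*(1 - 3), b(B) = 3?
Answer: -5952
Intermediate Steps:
E(A) = A² + 4*A (E(A) = (A² + 3*A) + A = A² + 4*A)
H = -31 (H = -(-24 - 7)*(1 - 3)/2 = -(-31)*(-2)/2 = -½*62 = -31)
H*E((3*(-2))*(-2)) = -31*(3*(-2))*(-2)*(4 + (3*(-2))*(-2)) = -31*(-6*(-2))*(4 - 6*(-2)) = -372*(4 + 12) = -372*16 = -31*192 = -5952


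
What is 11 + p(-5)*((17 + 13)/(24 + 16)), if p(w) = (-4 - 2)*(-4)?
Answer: 29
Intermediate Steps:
p(w) = 24 (p(w) = -6*(-4) = 24)
11 + p(-5)*((17 + 13)/(24 + 16)) = 11 + 24*((17 + 13)/(24 + 16)) = 11 + 24*(30/40) = 11 + 24*(30*(1/40)) = 11 + 24*(¾) = 11 + 18 = 29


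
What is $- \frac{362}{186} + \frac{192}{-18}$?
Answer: $- \frac{391}{31} \approx -12.613$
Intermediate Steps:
$- \frac{362}{186} + \frac{192}{-18} = \left(-362\right) \frac{1}{186} + 192 \left(- \frac{1}{18}\right) = - \frac{181}{93} - \frac{32}{3} = - \frac{391}{31}$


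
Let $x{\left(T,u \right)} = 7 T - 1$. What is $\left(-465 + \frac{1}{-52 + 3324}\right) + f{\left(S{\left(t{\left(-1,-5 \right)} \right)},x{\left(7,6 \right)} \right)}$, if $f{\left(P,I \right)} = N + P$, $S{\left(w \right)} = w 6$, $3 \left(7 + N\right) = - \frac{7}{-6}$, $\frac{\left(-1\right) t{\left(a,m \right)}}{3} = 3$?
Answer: $- \frac{15478187}{29448} \approx -525.61$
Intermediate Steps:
$t{\left(a,m \right)} = -9$ ($t{\left(a,m \right)} = \left(-3\right) 3 = -9$)
$N = - \frac{119}{18}$ ($N = -7 + \frac{\left(-7\right) \frac{1}{-6}}{3} = -7 + \frac{\left(-7\right) \left(- \frac{1}{6}\right)}{3} = -7 + \frac{1}{3} \cdot \frac{7}{6} = -7 + \frac{7}{18} = - \frac{119}{18} \approx -6.6111$)
$x{\left(T,u \right)} = -1 + 7 T$
$S{\left(w \right)} = 6 w$
$f{\left(P,I \right)} = - \frac{119}{18} + P$
$\left(-465 + \frac{1}{-52 + 3324}\right) + f{\left(S{\left(t{\left(-1,-5 \right)} \right)},x{\left(7,6 \right)} \right)} = \left(-465 + \frac{1}{-52 + 3324}\right) + \left(- \frac{119}{18} + 6 \left(-9\right)\right) = \left(-465 + \frac{1}{3272}\right) - \frac{1091}{18} = - \frac{1521479}{3272} - \frac{1091}{18} = - \frac{15478187}{29448}$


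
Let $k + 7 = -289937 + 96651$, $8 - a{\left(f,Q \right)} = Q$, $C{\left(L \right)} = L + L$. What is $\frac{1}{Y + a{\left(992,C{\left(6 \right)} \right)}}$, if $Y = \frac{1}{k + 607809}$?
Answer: $- \frac{414516}{1658063} \approx -0.25$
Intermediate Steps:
$C{\left(L \right)} = 2 L$
$a{\left(f,Q \right)} = 8 - Q$
$k = -193293$ ($k = -7 + \left(-289937 + 96651\right) = -7 - 193286 = -193293$)
$Y = \frac{1}{414516}$ ($Y = \frac{1}{-193293 + 607809} = \frac{1}{414516} \approx 2.4125 \cdot 10^{-6}$)
$\frac{1}{Y + a{\left(992,C{\left(6 \right)} \right)}} = \frac{1}{\frac{1}{414516} + \left(8 - 2 \cdot 6\right)} = \frac{1}{\frac{1}{414516} + \left(8 - 12\right)} = \frac{1}{\frac{1}{414516} - 4} = \frac{1}{- \frac{1658063}{414516}} = - \frac{414516}{1658063}$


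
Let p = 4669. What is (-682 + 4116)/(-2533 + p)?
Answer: 1717/1068 ≈ 1.6077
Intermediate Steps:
(-682 + 4116)/(-2533 + p) = (-682 + 4116)/(-2533 + 4669) = 3434/2136 = 3434*(1/2136) = 1717/1068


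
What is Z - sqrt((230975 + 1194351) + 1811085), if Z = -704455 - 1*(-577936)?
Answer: -126519 - sqrt(3236411) ≈ -1.2832e+5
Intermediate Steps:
Z = -126519 (Z = -704455 + 577936 = -126519)
Z - sqrt((230975 + 1194351) + 1811085) = -126519 - sqrt((230975 + 1194351) + 1811085) = -126519 - sqrt(1425326 + 1811085) = -126519 - sqrt(3236411)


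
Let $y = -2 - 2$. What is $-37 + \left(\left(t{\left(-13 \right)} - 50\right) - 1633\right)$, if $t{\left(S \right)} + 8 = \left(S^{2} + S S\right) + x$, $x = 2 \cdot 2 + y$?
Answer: $-1390$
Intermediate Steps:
$y = -4$
$x = 0$ ($x = 2 \cdot 2 - 4 = 4 - 4 = 0$)
$t{\left(S \right)} = -8 + 2 S^{2}$ ($t{\left(S \right)} = -8 + \left(\left(S^{2} + S S\right) + 0\right) = -8 + \left(\left(S^{2} + S^{2}\right) + 0\right) = -8 + \left(2 S^{2} + 0\right) = -8 + 2 S^{2}$)
$-37 + \left(\left(t{\left(-13 \right)} - 50\right) - 1633\right) = -37 - 1353 = -1390$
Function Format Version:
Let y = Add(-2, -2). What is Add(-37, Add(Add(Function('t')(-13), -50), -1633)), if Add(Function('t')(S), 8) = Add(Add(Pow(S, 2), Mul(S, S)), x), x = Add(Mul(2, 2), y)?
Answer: -1390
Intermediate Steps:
y = -4
x = 0 (x = Add(Mul(2, 2), -4) = Add(4, -4) = 0)
Function('t')(S) = Add(-8, Mul(2, Pow(S, 2))) (Function('t')(S) = Add(-8, Add(Add(Pow(S, 2), Mul(S, S)), 0)) = Add(-8, Add(Add(Pow(S, 2), Pow(S, 2)), 0)) = Add(-8, Add(Mul(2, Pow(S, 2)), 0)) = Add(-8, Mul(2, Pow(S, 2))))
Add(-37, Add(Add(Function('t')(-13), -50), -1633)) = Add(-37, Add(Add(Add(-8, Mul(2, Pow(-13, 2))), -50), -1633)) = Add(-37, Add(Add(Add(-8, Mul(2, 169)), -50), -1633)) = Add(-37, Add(Add(Add(-8, 338), -50), -1633)) = Add(-37, Add(Add(330, -50), -1633)) = Add(-37, Add(280, -1633)) = Add(-37, -1353) = -1390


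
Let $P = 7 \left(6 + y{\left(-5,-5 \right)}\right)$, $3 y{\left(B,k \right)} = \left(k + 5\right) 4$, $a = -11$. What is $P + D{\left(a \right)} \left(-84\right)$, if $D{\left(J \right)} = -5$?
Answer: $462$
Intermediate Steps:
$y{\left(B,k \right)} = \frac{20}{3} + \frac{4 k}{3}$ ($y{\left(B,k \right)} = \frac{\left(k + 5\right) 4}{3} = \frac{\left(5 + k\right) 4}{3} = \frac{20 + 4 k}{3} = \frac{20}{3} + \frac{4 k}{3}$)
$P = 42$ ($P = 7 \left(6 + \left(\frac{20}{3} + \frac{4}{3} \left(-5\right)\right)\right) = 7 \left(6 + \left(\frac{20}{3} - \frac{20}{3}\right)\right) = 7 \left(6 + 0\right) = 7 \cdot 6 = 42$)
$P + D{\left(a \right)} \left(-84\right) = 42 - -420 = 42 + 420 = 462$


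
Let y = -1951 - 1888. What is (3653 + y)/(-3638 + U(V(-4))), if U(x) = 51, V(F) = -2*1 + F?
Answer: 186/3587 ≈ 0.051854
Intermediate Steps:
V(F) = -2 + F
y = -3839
(3653 + y)/(-3638 + U(V(-4))) = (3653 - 3839)/(-3638 + 51) = -186/(-3587) = -186*(-1/3587) = 186/3587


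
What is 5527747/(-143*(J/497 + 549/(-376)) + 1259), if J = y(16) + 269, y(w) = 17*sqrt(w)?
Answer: 1032981137384/256170011 ≈ 4032.4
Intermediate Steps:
J = 337 (J = 17*sqrt(16) + 269 = 17*4 + 269 = 68 + 269 = 337)
5527747/(-143*(J/497 + 549/(-376)) + 1259) = 5527747/(-143*(337/497 + 549/(-376)) + 1259) = 5527747/(-143*(337*(1/497) + 549*(-1/376)) + 1259) = 5527747/(-143*(337/497 - 549/376) + 1259) = 5527747/(-143*(-146141/186872) + 1259) = 5527747/(20898163/186872 + 1259) = 5527747/(256170011/186872) = 5527747*(186872/256170011) = 1032981137384/256170011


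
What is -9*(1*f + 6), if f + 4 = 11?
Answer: -117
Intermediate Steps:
f = 7 (f = -4 + 11 = 7)
-9*(1*f + 6) = -9*(1*7 + 6) = -9*(7 + 6) = -9*13 = -117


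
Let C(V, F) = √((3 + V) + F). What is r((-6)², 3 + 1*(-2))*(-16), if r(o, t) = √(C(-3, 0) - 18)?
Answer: -48*I*√2 ≈ -67.882*I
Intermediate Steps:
C(V, F) = √(3 + F + V)
r(o, t) = 3*I*√2 (r(o, t) = √(√(3 + 0 - 3) - 18) = √(√0 - 18) = √(0 - 18) = √(-18) = 3*I*√2)
r((-6)², 3 + 1*(-2))*(-16) = (3*I*√2)*(-16) = -48*I*√2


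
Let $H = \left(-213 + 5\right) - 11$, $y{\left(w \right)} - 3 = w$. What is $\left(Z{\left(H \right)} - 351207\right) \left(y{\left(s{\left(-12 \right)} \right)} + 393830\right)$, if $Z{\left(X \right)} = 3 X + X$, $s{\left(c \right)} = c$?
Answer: $-138657679143$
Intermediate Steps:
$y{\left(w \right)} = 3 + w$
$H = -219$ ($H = -208 + \left(-46 + 35\right) = -208 - 11 = -219$)
$Z{\left(X \right)} = 4 X$
$\left(Z{\left(H \right)} - 351207\right) \left(y{\left(s{\left(-12 \right)} \right)} + 393830\right) = \left(4 \left(-219\right) - 351207\right) \left(\left(3 - 12\right) + 393830\right) = \left(-876 - 351207\right) \left(-9 + 393830\right) = \left(-352083\right) 393821 = -138657679143$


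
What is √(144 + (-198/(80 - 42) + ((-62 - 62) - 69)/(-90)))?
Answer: √45789430/570 ≈ 11.872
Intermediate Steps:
√(144 + (-198/(80 - 42) + ((-62 - 62) - 69)/(-90))) = √(144 + (-198/38 + (-124 - 69)*(-1/90))) = √(144 + (-198*1/38 - 193*(-1/90))) = √(144 + (-99/19 + 193/90)) = √(144 - 5243/1710) = √(240997/1710) = √45789430/570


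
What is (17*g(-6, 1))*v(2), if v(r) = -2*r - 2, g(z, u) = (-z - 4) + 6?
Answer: -816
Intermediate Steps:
g(z, u) = 2 - z (g(z, u) = (-4 - z) + 6 = 2 - z)
v(r) = -2 - 2*r
(17*g(-6, 1))*v(2) = (17*(2 - 1*(-6)))*(-2 - 2*2) = (17*(2 + 6))*(-2 - 4) = (17*8)*(-6) = 136*(-6) = -816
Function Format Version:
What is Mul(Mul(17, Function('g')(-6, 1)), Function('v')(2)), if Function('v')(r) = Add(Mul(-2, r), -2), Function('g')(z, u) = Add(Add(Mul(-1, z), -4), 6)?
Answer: -816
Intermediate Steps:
Function('g')(z, u) = Add(2, Mul(-1, z)) (Function('g')(z, u) = Add(Add(-4, Mul(-1, z)), 6) = Add(2, Mul(-1, z)))
Function('v')(r) = Add(-2, Mul(-2, r))
Mul(Mul(17, Function('g')(-6, 1)), Function('v')(2)) = Mul(Mul(17, Add(2, Mul(-1, -6))), Add(-2, Mul(-2, 2))) = Mul(Mul(17, Add(2, 6)), Add(-2, -4)) = Mul(Mul(17, 8), -6) = Mul(136, -6) = -816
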